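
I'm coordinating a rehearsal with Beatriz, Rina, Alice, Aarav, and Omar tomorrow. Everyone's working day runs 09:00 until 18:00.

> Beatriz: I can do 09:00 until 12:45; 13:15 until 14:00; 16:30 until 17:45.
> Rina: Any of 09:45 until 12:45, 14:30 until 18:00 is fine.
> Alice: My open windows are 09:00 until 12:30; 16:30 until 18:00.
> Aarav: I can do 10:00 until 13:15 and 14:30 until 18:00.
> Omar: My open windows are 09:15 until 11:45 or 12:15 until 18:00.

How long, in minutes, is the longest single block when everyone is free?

105

Beatriz ∩ Rina: 09:45-12:45, 16:30-17:45.
Beatriz ∩ Rina ∩ Alice: 09:45-12:30, 16:30-17:45.
Beatriz ∩ Rina ∩ Alice ∩ Aarav: 10:00-12:30, 16:30-17:45.
Beatriz ∩ Rina ∩ Alice ∩ Aarav ∩ Omar: 10:00-11:45, 12:15-12:30, 16:30-17:45.
Those are the intersection windows.
The longest is 10:00-11:45 at 105 minutes.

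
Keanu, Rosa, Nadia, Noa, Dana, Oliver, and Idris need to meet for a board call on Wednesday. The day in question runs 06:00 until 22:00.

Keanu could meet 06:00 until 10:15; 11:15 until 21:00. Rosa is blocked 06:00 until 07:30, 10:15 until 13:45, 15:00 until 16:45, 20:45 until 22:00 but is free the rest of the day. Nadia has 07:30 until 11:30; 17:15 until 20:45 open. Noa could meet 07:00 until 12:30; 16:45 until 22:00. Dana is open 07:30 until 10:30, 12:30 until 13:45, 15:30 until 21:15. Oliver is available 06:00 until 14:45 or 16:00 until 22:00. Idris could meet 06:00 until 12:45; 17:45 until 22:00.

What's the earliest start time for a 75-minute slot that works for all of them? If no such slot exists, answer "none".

Keanu free: 06:00-10:15, 11:15-21:00.
Rosa free: 07:30-10:15, 13:45-15:00, 16:45-20:45 (invert busy blocks within the working day).
Nadia free: 07:30-11:30, 17:15-20:45.
Noa free: 07:00-12:30, 16:45-22:00.
Dana free: 07:30-10:30, 12:30-13:45, 15:30-21:15.
Oliver free: 06:00-14:45, 16:00-22:00.
Idris free: 06:00-12:45, 17:45-22:00.
Keanu ∩ Rosa: 07:30-10:15, 13:45-15:00, 16:45-20:45.
Keanu ∩ Rosa ∩ Nadia: 07:30-10:15, 17:15-20:45.
Keanu ∩ Rosa ∩ Nadia ∩ Noa: 07:30-10:15, 17:15-20:45.
Keanu ∩ Rosa ∩ Nadia ∩ Noa ∩ Dana: 07:30-10:15, 17:15-20:45.
Keanu ∩ Rosa ∩ Nadia ∩ Noa ∩ Dana ∩ Oliver: 07:30-10:15, 17:15-20:45.
Keanu ∩ Rosa ∩ Nadia ∩ Noa ∩ Dana ∩ Oliver ∩ Idris: 07:30-10:15, 17:45-20:45.
The first common window of at least 75 minutes is 07:30-10:15, so the earliest start is 07:30.

07:30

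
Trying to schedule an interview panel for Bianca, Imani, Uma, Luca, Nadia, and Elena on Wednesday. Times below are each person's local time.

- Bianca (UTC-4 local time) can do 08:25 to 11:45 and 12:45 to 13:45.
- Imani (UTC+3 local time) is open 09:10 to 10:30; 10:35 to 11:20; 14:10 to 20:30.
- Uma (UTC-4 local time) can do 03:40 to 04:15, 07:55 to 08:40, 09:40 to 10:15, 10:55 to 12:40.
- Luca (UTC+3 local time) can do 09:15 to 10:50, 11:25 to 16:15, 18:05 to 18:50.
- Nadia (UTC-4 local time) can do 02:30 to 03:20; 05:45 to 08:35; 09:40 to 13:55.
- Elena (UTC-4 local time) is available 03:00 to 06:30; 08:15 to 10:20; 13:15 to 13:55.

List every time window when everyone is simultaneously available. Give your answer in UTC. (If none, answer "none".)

Bianca in UTC: 12:25-15:45, 16:45-17:45 (add 4h to convert from UTC-4).
Imani in UTC: 06:10-07:30, 07:35-08:20, 11:10-17:30 (subtract 3h to convert from UTC+3).
Uma in UTC: 07:40-08:15, 11:55-12:40, 13:40-14:15, 14:55-16:40 (add 4h to convert from UTC-4).
Luca in UTC: 06:15-07:50, 08:25-13:15, 15:05-15:50 (subtract 3h to convert from UTC+3).
Nadia in UTC: 06:30-07:20, 09:45-12:35, 13:40-17:55 (add 4h to convert from UTC-4).
Elena in UTC: 07:00-10:30, 12:15-14:20, 17:15-17:55 (add 4h to convert from UTC-4).
Bianca ∩ Imani: 12:25-15:45, 16:45-17:30.
Bianca ∩ Imani ∩ Uma: 12:25-12:40, 13:40-14:15, 14:55-15:45.
Bianca ∩ Imani ∩ Uma ∩ Luca: 12:25-12:40, 15:05-15:45.
Bianca ∩ Imani ∩ Uma ∩ Luca ∩ Nadia: 12:25-12:35, 15:05-15:45.
Bianca ∩ Imani ∩ Uma ∩ Luca ∩ Nadia ∩ Elena: 12:25-12:35.

12:25-12:35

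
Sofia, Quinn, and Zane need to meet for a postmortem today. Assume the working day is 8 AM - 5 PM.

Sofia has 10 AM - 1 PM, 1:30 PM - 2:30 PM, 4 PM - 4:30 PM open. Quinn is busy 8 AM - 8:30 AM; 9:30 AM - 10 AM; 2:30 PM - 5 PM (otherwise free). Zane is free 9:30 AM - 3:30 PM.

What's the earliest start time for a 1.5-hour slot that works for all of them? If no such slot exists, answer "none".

Sofia free: 10:00-13:00, 13:30-14:30, 16:00-16:30.
Quinn free: 08:30-09:30, 10:00-14:30 (invert busy blocks within the working day).
Zane free: 09:30-15:30.
Sofia ∩ Quinn: 10:00-13:00, 13:30-14:30.
Sofia ∩ Quinn ∩ Zane: 10:00-13:00, 13:30-14:30.
The first common window of at least 90 minutes is 10:00-13:00, so the earliest start is 10:00.

10:00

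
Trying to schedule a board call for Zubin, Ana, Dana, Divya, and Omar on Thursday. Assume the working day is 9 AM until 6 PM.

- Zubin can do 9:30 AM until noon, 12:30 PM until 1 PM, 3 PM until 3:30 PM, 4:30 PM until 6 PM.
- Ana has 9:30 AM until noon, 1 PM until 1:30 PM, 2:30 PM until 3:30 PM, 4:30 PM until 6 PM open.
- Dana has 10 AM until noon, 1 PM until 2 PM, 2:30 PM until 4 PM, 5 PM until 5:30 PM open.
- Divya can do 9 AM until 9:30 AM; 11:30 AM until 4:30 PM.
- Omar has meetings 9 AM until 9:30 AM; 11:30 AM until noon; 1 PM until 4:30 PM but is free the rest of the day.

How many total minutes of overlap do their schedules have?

0

Zubin free: 09:30-12:00, 12:30-13:00, 15:00-15:30, 16:30-18:00.
Ana free: 09:30-12:00, 13:00-13:30, 14:30-15:30, 16:30-18:00.
Dana free: 10:00-12:00, 13:00-14:00, 14:30-16:00, 17:00-17:30.
Divya free: 09:00-09:30, 11:30-16:30.
Omar free: 09:30-11:30, 12:00-13:00, 16:30-18:00 (invert busy blocks within the working day).
Zubin ∩ Ana: 09:30-12:00, 15:00-15:30, 16:30-18:00.
Zubin ∩ Ana ∩ Dana: 10:00-12:00, 15:00-15:30, 17:00-17:30.
Zubin ∩ Ana ∩ Dana ∩ Divya: 11:30-12:00, 15:00-15:30.
Zubin ∩ Ana ∩ Dana ∩ Divya ∩ Omar: ∅.
There is no time when everyone is free.
There is no common window, so the total is 0 minutes.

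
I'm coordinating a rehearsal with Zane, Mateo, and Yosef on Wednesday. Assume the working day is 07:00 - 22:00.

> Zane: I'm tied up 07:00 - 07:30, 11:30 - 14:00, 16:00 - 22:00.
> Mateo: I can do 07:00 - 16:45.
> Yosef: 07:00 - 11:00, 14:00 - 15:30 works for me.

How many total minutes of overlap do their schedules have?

300

Zane free: 07:30-11:30, 14:00-16:00 (invert busy blocks within the working day).
Mateo free: 07:00-16:45.
Yosef free: 07:00-11:00, 14:00-15:30.
Zane ∩ Mateo: 07:30-11:30, 14:00-16:00.
Zane ∩ Mateo ∩ Yosef: 07:30-11:00, 14:00-15:30.
Summing the common windows: 210 + 90 = 300 minutes.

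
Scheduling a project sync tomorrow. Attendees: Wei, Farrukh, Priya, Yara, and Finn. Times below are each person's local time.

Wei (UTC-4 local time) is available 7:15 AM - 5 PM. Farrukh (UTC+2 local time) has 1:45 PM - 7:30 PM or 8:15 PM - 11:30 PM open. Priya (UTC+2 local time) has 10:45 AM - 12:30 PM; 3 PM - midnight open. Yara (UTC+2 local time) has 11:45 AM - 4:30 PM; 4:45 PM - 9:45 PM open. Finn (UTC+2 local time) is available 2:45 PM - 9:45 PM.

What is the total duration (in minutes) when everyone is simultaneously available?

Wei in UTC: 11:15-21:00 (add 4h to convert from UTC-4).
Farrukh in UTC: 11:45-17:30, 18:15-21:30 (subtract 2h to convert from UTC+2).
Priya in UTC: 08:45-10:30, 13:00-22:00 (subtract 2h to convert from UTC+2).
Yara in UTC: 09:45-14:30, 14:45-19:45 (subtract 2h to convert from UTC+2).
Finn in UTC: 12:45-19:45 (subtract 2h to convert from UTC+2).
Wei ∩ Farrukh: 11:45-17:30, 18:15-21:00.
Wei ∩ Farrukh ∩ Priya: 13:00-17:30, 18:15-21:00.
Wei ∩ Farrukh ∩ Priya ∩ Yara: 13:00-14:30, 14:45-17:30, 18:15-19:45.
Wei ∩ Farrukh ∩ Priya ∩ Yara ∩ Finn: 13:00-14:30, 14:45-17:30, 18:15-19:45.
Those are the intersection windows.
Summing the common windows: 90 + 165 + 90 = 345 minutes.

345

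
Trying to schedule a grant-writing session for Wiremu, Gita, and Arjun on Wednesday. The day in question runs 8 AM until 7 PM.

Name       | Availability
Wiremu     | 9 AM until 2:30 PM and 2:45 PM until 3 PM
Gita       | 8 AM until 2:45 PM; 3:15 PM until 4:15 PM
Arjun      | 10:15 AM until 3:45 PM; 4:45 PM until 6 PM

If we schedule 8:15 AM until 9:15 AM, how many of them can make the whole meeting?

1

Gita can make the full 08:15-09:15 slot — that's 1.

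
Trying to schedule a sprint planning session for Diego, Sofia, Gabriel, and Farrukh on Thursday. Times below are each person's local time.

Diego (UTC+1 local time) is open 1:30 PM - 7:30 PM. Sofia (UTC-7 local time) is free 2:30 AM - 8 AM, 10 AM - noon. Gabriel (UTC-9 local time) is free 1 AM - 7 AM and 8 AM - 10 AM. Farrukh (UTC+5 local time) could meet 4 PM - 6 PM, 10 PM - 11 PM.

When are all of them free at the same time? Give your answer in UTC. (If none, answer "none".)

Diego in UTC: 12:30-18:30 (subtract 1h to convert from UTC+1).
Sofia in UTC: 09:30-15:00, 17:00-19:00 (add 7h to convert from UTC-7).
Gabriel in UTC: 10:00-16:00, 17:00-19:00 (add 9h to convert from UTC-9).
Farrukh in UTC: 11:00-13:00, 17:00-18:00 (subtract 5h to convert from UTC+5).
Diego ∩ Sofia: 12:30-15:00, 17:00-18:30.
Diego ∩ Sofia ∩ Gabriel: 12:30-15:00, 17:00-18:30.
Diego ∩ Sofia ∩ Gabriel ∩ Farrukh: 12:30-13:00, 17:00-18:00.
Those are the intersection windows.

12:30-13:00, 17:00-18:00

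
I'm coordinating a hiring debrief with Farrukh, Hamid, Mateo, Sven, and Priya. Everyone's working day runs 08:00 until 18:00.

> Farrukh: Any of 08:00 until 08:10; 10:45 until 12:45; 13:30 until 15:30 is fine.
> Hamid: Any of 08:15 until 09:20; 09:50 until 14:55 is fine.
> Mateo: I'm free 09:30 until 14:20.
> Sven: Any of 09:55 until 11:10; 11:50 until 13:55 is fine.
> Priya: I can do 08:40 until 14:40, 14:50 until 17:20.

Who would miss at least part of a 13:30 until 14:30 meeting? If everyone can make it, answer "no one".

Mateo, Sven

Farrukh: free for 13:30-14:30. Hamid: free for 13:30-14:30. Mateo: not fully free for 13:30-14:30. Sven: not fully free for 13:30-14:30. Priya: free for 13:30-14:30.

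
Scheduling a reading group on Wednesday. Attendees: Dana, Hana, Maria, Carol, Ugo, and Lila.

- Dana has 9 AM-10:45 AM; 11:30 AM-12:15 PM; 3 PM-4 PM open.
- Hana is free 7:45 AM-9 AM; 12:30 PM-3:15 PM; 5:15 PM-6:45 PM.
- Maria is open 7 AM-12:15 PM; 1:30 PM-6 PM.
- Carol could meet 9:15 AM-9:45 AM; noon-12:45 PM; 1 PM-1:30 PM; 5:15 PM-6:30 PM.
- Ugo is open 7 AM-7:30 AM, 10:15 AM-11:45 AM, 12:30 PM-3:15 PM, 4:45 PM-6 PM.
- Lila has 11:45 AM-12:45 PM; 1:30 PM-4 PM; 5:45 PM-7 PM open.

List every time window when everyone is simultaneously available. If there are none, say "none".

Dana ∩ Hana: 15:00-15:15.
Dana ∩ Hana ∩ Maria: 15:00-15:15.
Dana ∩ Hana ∩ Maria ∩ Carol: ∅.
Dana ∩ Hana ∩ Maria ∩ Carol ∩ Ugo: ∅.
Dana ∩ Hana ∩ Maria ∩ Carol ∩ Ugo ∩ Lila: ∅.
There is no time when everyone is free.

none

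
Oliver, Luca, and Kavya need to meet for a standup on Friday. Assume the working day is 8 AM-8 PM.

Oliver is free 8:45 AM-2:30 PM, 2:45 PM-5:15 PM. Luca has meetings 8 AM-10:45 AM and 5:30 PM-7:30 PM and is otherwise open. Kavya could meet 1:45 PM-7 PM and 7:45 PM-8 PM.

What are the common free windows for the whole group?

Oliver free: 08:45-14:30, 14:45-17:15.
Luca free: 10:45-17:30, 19:30-20:00 (invert busy blocks within the working day).
Kavya free: 13:45-19:00, 19:45-20:00.
Oliver ∩ Luca: 10:45-14:30, 14:45-17:15.
Oliver ∩ Luca ∩ Kavya: 13:45-14:30, 14:45-17:15.

13:45-14:30, 14:45-17:15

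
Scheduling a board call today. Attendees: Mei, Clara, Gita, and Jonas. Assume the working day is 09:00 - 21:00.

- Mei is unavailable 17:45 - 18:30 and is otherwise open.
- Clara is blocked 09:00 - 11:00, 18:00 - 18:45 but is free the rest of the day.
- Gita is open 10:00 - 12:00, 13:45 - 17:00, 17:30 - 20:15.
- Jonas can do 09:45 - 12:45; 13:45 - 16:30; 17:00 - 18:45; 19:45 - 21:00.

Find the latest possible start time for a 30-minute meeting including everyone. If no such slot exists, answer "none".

Mei free: 09:00-17:45, 18:30-21:00 (invert busy blocks within the working day).
Clara free: 11:00-18:00, 18:45-21:00 (invert busy blocks within the working day).
Gita free: 10:00-12:00, 13:45-17:00, 17:30-20:15.
Jonas free: 09:45-12:45, 13:45-16:30, 17:00-18:45, 19:45-21:00.
Mei ∩ Clara: 11:00-17:45, 18:45-21:00.
Mei ∩ Clara ∩ Gita: 11:00-12:00, 13:45-17:00, 17:30-17:45, 18:45-20:15.
Mei ∩ Clara ∩ Gita ∩ Jonas: 11:00-12:00, 13:45-16:30, 17:30-17:45, 19:45-20:15.
The last common window of at least 30 minutes is 19:45-20:15; a 30-minute meeting can start as late as 19:45 and still end by 20:15.

19:45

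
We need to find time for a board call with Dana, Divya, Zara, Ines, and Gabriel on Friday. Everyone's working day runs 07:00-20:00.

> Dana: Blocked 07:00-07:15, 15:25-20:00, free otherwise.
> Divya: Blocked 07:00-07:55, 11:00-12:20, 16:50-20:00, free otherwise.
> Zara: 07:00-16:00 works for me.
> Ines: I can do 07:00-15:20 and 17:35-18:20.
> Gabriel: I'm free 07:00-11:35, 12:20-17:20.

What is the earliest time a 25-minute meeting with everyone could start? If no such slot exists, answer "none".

07:55

Dana free: 07:15-15:25 (invert busy blocks within the working day).
Divya free: 07:55-11:00, 12:20-16:50 (invert busy blocks within the working day).
Zara free: 07:00-16:00.
Ines free: 07:00-15:20, 17:35-18:20.
Gabriel free: 07:00-11:35, 12:20-17:20.
Dana ∩ Divya: 07:55-11:00, 12:20-15:25.
Dana ∩ Divya ∩ Zara: 07:55-11:00, 12:20-15:25.
Dana ∩ Divya ∩ Zara ∩ Ines: 07:55-11:00, 12:20-15:20.
Dana ∩ Divya ∩ Zara ∩ Ines ∩ Gabriel: 07:55-11:00, 12:20-15:20.
The first common window of at least 25 minutes is 07:55-11:00, so the earliest start is 07:55.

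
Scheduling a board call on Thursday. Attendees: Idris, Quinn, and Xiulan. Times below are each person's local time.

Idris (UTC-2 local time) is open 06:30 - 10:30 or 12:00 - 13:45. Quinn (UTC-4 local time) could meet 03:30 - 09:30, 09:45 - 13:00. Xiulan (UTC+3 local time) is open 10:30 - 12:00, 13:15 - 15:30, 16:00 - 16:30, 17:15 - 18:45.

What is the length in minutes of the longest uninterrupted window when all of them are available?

Idris in UTC: 08:30-12:30, 14:00-15:45 (add 2h to convert from UTC-2).
Quinn in UTC: 07:30-13:30, 13:45-17:00 (add 4h to convert from UTC-4).
Xiulan in UTC: 07:30-09:00, 10:15-12:30, 13:00-13:30, 14:15-15:45 (subtract 3h to convert from UTC+3).
Idris ∩ Quinn: 08:30-12:30, 14:00-15:45.
Idris ∩ Quinn ∩ Xiulan: 08:30-09:00, 10:15-12:30, 14:15-15:45.
The longest is 10:15-12:30 at 135 minutes.

135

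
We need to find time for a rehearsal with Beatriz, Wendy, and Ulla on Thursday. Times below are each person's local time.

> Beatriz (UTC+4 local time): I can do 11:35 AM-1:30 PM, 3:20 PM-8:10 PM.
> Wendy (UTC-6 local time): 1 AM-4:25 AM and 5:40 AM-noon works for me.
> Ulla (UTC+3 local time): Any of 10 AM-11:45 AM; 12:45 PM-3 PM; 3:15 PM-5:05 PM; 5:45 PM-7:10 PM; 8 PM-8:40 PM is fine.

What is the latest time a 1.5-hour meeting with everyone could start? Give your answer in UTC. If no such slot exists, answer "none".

Beatriz in UTC: 07:35-09:30, 11:20-16:10 (subtract 4h to convert from UTC+4).
Wendy in UTC: 07:00-10:25, 11:40-18:00 (add 6h to convert from UTC-6).
Ulla in UTC: 07:00-08:45, 09:45-12:00, 12:15-14:05, 14:45-16:10, 17:00-17:40 (subtract 3h to convert from UTC+3).
Beatriz ∩ Wendy: 07:35-09:30, 11:40-16:10.
Beatriz ∩ Wendy ∩ Ulla: 07:35-08:45, 11:40-12:00, 12:15-14:05, 14:45-16:10.
The last common window of at least 90 minutes is 12:15-14:05; a 90-minute meeting can start as late as 12:35 and still end by 14:05.

12:35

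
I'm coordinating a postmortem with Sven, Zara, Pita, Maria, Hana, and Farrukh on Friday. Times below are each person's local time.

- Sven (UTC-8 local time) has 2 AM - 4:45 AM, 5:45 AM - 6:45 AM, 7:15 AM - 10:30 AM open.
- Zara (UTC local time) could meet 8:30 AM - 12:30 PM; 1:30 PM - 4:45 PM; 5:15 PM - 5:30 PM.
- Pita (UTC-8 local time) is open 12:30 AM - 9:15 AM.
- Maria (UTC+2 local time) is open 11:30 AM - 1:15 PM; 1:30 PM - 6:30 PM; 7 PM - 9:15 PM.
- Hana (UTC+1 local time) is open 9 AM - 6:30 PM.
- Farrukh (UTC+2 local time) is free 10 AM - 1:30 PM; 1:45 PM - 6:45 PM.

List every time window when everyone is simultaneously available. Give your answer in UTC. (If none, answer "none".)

Sven in UTC: 10:00-12:45, 13:45-14:45, 15:15-18:30 (add 8h to convert from UTC-8).
Zara in UTC: 08:30-12:30, 13:30-16:45, 17:15-17:30.
Pita in UTC: 08:30-17:15 (add 8h to convert from UTC-8).
Maria in UTC: 09:30-11:15, 11:30-16:30, 17:00-19:15 (subtract 2h to convert from UTC+2).
Hana in UTC: 08:00-17:30 (subtract 1h to convert from UTC+1).
Farrukh in UTC: 08:00-11:30, 11:45-16:45 (subtract 2h to convert from UTC+2).
Sven ∩ Zara: 10:00-12:30, 13:45-14:45, 15:15-16:45, 17:15-17:30.
Sven ∩ Zara ∩ Pita: 10:00-12:30, 13:45-14:45, 15:15-16:45.
Sven ∩ Zara ∩ Pita ∩ Maria: 10:00-11:15, 11:30-12:30, 13:45-14:45, 15:15-16:30.
Sven ∩ Zara ∩ Pita ∩ Maria ∩ Hana: 10:00-11:15, 11:30-12:30, 13:45-14:45, 15:15-16:30.
Sven ∩ Zara ∩ Pita ∩ Maria ∩ Hana ∩ Farrukh: 10:00-11:15, 11:45-12:30, 13:45-14:45, 15:15-16:30.
So the common availability across everyone is 10:00-11:15, 11:45-12:30, 13:45-14:45, 15:15-16:30.

10:00-11:15, 11:45-12:30, 13:45-14:45, 15:15-16:30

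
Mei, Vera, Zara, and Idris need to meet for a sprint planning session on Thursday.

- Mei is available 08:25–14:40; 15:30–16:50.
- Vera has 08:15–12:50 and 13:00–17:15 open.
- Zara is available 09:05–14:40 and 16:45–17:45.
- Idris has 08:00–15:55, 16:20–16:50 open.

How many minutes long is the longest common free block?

Mei ∩ Vera: 08:25-12:50, 13:00-14:40, 15:30-16:50.
Mei ∩ Vera ∩ Zara: 09:05-12:50, 13:00-14:40, 16:45-16:50.
Mei ∩ Vera ∩ Zara ∩ Idris: 09:05-12:50, 13:00-14:40, 16:45-16:50.
The longest is 09:05-12:50 at 225 minutes.

225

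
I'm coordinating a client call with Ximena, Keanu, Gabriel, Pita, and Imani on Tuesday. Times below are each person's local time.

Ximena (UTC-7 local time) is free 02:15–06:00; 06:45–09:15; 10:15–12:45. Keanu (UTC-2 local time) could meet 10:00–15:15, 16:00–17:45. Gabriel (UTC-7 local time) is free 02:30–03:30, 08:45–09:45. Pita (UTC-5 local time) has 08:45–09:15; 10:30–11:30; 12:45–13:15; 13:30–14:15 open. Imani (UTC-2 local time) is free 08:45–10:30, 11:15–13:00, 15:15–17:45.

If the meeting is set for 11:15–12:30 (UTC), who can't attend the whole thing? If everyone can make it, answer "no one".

Ximena in UTC: 09:15-13:00, 13:45-16:15, 17:15-19:45 (add 7h to convert from UTC-7).
Keanu in UTC: 12:00-17:15, 18:00-19:45 (add 2h to convert from UTC-2).
Gabriel in UTC: 09:30-10:30, 15:45-16:45 (add 7h to convert from UTC-7).
Pita in UTC: 13:45-14:15, 15:30-16:30, 17:45-18:15, 18:30-19:15 (add 5h to convert from UTC-5).
Imani in UTC: 10:45-12:30, 13:15-15:00, 17:15-19:45 (add 2h to convert from UTC-2).
Ximena: free for 11:15-12:30. Keanu: not fully free for 11:15-12:30. Gabriel: not fully free for 11:15-12:30. Pita: not fully free for 11:15-12:30. Imani: free for 11:15-12:30.

Gabriel, Keanu, Pita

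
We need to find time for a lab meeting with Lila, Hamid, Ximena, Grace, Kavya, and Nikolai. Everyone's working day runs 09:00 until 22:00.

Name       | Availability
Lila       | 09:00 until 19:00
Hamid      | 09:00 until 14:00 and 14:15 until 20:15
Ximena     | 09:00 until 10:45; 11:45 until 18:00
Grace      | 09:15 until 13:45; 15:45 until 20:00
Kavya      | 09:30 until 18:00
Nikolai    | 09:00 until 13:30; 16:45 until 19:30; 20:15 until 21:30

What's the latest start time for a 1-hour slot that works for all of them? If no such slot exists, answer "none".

17:00

Lila ∩ Hamid: 09:00-14:00, 14:15-19:00.
Lila ∩ Hamid ∩ Ximena: 09:00-10:45, 11:45-14:00, 14:15-18:00.
Lila ∩ Hamid ∩ Ximena ∩ Grace: 09:15-10:45, 11:45-13:45, 15:45-18:00.
Lila ∩ Hamid ∩ Ximena ∩ Grace ∩ Kavya: 09:30-10:45, 11:45-13:45, 15:45-18:00.
Lila ∩ Hamid ∩ Ximena ∩ Grace ∩ Kavya ∩ Nikolai: 09:30-10:45, 11:45-13:30, 16:45-18:00.
The last common window of at least 60 minutes is 16:45-18:00; a 60-minute meeting can start as late as 17:00 and still end by 18:00.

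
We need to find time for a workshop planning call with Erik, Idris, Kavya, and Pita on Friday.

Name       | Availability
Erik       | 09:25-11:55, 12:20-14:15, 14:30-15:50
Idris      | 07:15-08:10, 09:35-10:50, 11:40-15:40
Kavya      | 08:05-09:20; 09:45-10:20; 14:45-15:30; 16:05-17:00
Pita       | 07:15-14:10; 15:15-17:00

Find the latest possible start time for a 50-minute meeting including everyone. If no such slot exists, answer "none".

Erik ∩ Idris: 09:35-10:50, 11:40-11:55, 12:20-14:15, 14:30-15:40.
Erik ∩ Idris ∩ Kavya: 09:45-10:20, 14:45-15:30.
Erik ∩ Idris ∩ Kavya ∩ Pita: 09:45-10:20, 15:15-15:30.
No common window is at least 50 minutes long.

none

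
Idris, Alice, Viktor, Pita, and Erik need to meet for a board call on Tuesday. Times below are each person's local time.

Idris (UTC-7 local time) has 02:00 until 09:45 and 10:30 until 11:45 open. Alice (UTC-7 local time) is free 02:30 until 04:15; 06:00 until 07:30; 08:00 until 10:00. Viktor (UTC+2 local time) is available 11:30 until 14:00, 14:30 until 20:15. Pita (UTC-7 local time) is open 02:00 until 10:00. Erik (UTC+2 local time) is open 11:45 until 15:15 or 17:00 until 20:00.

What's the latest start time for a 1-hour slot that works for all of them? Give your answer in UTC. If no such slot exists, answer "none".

15:45

Idris in UTC: 09:00-16:45, 17:30-18:45 (add 7h to convert from UTC-7).
Alice in UTC: 09:30-11:15, 13:00-14:30, 15:00-17:00 (add 7h to convert from UTC-7).
Viktor in UTC: 09:30-12:00, 12:30-18:15 (subtract 2h to convert from UTC+2).
Pita in UTC: 09:00-17:00 (add 7h to convert from UTC-7).
Erik in UTC: 09:45-13:15, 15:00-18:00 (subtract 2h to convert from UTC+2).
Idris ∩ Alice: 09:30-11:15, 13:00-14:30, 15:00-16:45.
Idris ∩ Alice ∩ Viktor: 09:30-11:15, 13:00-14:30, 15:00-16:45.
Idris ∩ Alice ∩ Viktor ∩ Pita: 09:30-11:15, 13:00-14:30, 15:00-16:45.
Idris ∩ Alice ∩ Viktor ∩ Pita ∩ Erik: 09:45-11:15, 13:00-13:15, 15:00-16:45.
The last common window of at least 60 minutes is 15:00-16:45; a 60-minute meeting can start as late as 15:45 and still end by 16:45.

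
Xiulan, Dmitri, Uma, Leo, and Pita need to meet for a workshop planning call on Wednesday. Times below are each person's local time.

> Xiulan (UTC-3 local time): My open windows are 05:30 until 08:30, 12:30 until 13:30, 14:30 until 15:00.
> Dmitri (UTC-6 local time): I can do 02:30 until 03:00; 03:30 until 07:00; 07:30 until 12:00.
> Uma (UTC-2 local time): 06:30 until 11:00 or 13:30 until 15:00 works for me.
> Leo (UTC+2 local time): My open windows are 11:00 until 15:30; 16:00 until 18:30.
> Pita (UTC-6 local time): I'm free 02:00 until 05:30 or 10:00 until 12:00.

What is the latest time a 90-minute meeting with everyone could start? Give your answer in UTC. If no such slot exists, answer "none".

10:00

Xiulan in UTC: 08:30-11:30, 15:30-16:30, 17:30-18:00 (add 3h to convert from UTC-3).
Dmitri in UTC: 08:30-09:00, 09:30-13:00, 13:30-18:00 (add 6h to convert from UTC-6).
Uma in UTC: 08:30-13:00, 15:30-17:00 (add 2h to convert from UTC-2).
Leo in UTC: 09:00-13:30, 14:00-16:30 (subtract 2h to convert from UTC+2).
Pita in UTC: 08:00-11:30, 16:00-18:00 (add 6h to convert from UTC-6).
Xiulan ∩ Dmitri: 08:30-09:00, 09:30-11:30, 15:30-16:30, 17:30-18:00.
Xiulan ∩ Dmitri ∩ Uma: 08:30-09:00, 09:30-11:30, 15:30-16:30.
Xiulan ∩ Dmitri ∩ Uma ∩ Leo: 09:30-11:30, 15:30-16:30.
Xiulan ∩ Dmitri ∩ Uma ∩ Leo ∩ Pita: 09:30-11:30, 16:00-16:30.
So the common availability across everyone is 09:30-11:30, 16:00-16:30.
The last common window of at least 90 minutes is 09:30-11:30; a 90-minute meeting can start as late as 10:00 and still end by 11:30.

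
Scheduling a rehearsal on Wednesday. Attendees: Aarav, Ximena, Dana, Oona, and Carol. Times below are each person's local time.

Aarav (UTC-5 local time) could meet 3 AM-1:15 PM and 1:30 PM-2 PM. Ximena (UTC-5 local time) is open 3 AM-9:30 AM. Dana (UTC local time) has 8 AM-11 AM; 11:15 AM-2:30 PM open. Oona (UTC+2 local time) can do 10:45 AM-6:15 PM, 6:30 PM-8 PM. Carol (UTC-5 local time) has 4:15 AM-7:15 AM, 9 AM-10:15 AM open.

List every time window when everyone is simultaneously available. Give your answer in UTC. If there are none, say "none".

Aarav in UTC: 08:00-18:15, 18:30-19:00 (add 5h to convert from UTC-5).
Ximena in UTC: 08:00-14:30 (add 5h to convert from UTC-5).
Dana in UTC: 08:00-11:00, 11:15-14:30.
Oona in UTC: 08:45-16:15, 16:30-18:00 (subtract 2h to convert from UTC+2).
Carol in UTC: 09:15-12:15, 14:00-15:15 (add 5h to convert from UTC-5).
Aarav ∩ Ximena: 08:00-14:30.
Aarav ∩ Ximena ∩ Dana: 08:00-11:00, 11:15-14:30.
Aarav ∩ Ximena ∩ Dana ∩ Oona: 08:45-11:00, 11:15-14:30.
Aarav ∩ Ximena ∩ Dana ∩ Oona ∩ Carol: 09:15-11:00, 11:15-12:15, 14:00-14:30.
Those are the intersection windows.

09:15-11:00, 11:15-12:15, 14:00-14:30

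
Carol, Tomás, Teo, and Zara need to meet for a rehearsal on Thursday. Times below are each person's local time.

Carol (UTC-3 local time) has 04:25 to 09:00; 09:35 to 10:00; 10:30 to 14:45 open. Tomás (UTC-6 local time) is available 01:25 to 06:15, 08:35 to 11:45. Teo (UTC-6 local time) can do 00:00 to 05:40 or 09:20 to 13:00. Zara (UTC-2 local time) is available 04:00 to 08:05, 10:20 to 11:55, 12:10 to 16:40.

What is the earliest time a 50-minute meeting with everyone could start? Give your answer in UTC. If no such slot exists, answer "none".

Carol in UTC: 07:25-12:00, 12:35-13:00, 13:30-17:45 (add 3h to convert from UTC-3).
Tomás in UTC: 07:25-12:15, 14:35-17:45 (add 6h to convert from UTC-6).
Teo in UTC: 06:00-11:40, 15:20-19:00 (add 6h to convert from UTC-6).
Zara in UTC: 06:00-10:05, 12:20-13:55, 14:10-18:40 (add 2h to convert from UTC-2).
Carol ∩ Tomás: 07:25-12:00, 14:35-17:45.
Carol ∩ Tomás ∩ Teo: 07:25-11:40, 15:20-17:45.
Carol ∩ Tomás ∩ Teo ∩ Zara: 07:25-10:05, 15:20-17:45.
The first common window of at least 50 minutes is 07:25-10:05, so the earliest start is 07:25.

07:25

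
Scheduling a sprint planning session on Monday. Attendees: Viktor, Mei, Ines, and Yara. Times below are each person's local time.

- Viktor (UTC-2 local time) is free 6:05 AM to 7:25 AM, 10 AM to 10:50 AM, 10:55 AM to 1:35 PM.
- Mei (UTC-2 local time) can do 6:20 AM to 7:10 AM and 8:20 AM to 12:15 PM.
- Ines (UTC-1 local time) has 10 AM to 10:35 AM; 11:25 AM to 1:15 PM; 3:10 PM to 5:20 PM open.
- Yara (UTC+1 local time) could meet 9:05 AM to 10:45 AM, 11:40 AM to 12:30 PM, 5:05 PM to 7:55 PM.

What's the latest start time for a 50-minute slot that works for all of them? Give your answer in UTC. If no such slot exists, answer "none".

Viktor in UTC: 08:05-09:25, 12:00-12:50, 12:55-15:35 (add 2h to convert from UTC-2).
Mei in UTC: 08:20-09:10, 10:20-14:15 (add 2h to convert from UTC-2).
Ines in UTC: 11:00-11:35, 12:25-14:15, 16:10-18:20 (add 1h to convert from UTC-1).
Yara in UTC: 08:05-09:45, 10:40-11:30, 16:05-18:55 (subtract 1h to convert from UTC+1).
Viktor ∩ Mei: 08:20-09:10, 12:00-12:50, 12:55-14:15.
Viktor ∩ Mei ∩ Ines: 12:25-12:50, 12:55-14:15.
Viktor ∩ Mei ∩ Ines ∩ Yara: ∅.
There is no time when everyone is free.
No common window is at least 50 minutes long.

none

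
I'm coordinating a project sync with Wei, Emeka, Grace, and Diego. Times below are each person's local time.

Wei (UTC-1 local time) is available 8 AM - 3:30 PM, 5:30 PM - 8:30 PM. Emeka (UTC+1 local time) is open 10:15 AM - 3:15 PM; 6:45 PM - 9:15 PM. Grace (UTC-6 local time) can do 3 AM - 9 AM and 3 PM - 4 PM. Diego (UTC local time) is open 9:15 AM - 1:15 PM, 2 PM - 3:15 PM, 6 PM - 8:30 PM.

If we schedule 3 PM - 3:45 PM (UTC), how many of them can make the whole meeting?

Wei in UTC: 09:00-16:30, 18:30-21:30 (add 1h to convert from UTC-1).
Emeka in UTC: 09:15-14:15, 17:45-20:15 (subtract 1h to convert from UTC+1).
Grace in UTC: 09:00-15:00, 21:00-22:00 (add 6h to convert from UTC-6).
Diego in UTC: 09:15-13:15, 14:00-15:15, 18:00-20:30.
Wei can make the full 15:00-15:45 slot — that's 1.

1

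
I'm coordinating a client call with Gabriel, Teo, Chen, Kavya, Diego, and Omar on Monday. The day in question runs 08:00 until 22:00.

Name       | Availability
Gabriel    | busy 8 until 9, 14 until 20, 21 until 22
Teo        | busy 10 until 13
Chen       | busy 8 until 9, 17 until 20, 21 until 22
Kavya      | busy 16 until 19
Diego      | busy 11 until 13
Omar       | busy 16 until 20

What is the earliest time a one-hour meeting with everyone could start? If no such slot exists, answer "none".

Gabriel free: 09:00-14:00, 20:00-21:00 (invert busy blocks within the working day).
Teo free: 08:00-10:00, 13:00-22:00 (invert busy blocks within the working day).
Chen free: 09:00-17:00, 20:00-21:00 (invert busy blocks within the working day).
Kavya free: 08:00-16:00, 19:00-22:00 (invert busy blocks within the working day).
Diego free: 08:00-11:00, 13:00-22:00 (invert busy blocks within the working day).
Omar free: 08:00-16:00, 20:00-22:00 (invert busy blocks within the working day).
Gabriel ∩ Teo: 09:00-10:00, 13:00-14:00, 20:00-21:00.
Gabriel ∩ Teo ∩ Chen: 09:00-10:00, 13:00-14:00, 20:00-21:00.
Gabriel ∩ Teo ∩ Chen ∩ Kavya: 09:00-10:00, 13:00-14:00, 20:00-21:00.
Gabriel ∩ Teo ∩ Chen ∩ Kavya ∩ Diego: 09:00-10:00, 13:00-14:00, 20:00-21:00.
Gabriel ∩ Teo ∩ Chen ∩ Kavya ∩ Diego ∩ Omar: 09:00-10:00, 13:00-14:00, 20:00-21:00.
The first common window of at least 60 minutes is 09:00-10:00, so the earliest start is 09:00.

09:00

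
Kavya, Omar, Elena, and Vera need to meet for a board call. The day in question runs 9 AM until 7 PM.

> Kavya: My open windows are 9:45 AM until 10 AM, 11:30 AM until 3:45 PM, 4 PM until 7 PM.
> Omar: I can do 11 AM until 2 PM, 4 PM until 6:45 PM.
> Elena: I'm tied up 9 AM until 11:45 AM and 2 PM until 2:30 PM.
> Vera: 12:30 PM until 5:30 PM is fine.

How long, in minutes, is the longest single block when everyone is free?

90

Kavya free: 09:45-10:00, 11:30-15:45, 16:00-19:00.
Omar free: 11:00-14:00, 16:00-18:45.
Elena free: 11:45-14:00, 14:30-19:00 (invert busy blocks within the working day).
Vera free: 12:30-17:30.
Kavya ∩ Omar: 11:30-14:00, 16:00-18:45.
Kavya ∩ Omar ∩ Elena: 11:45-14:00, 16:00-18:45.
Kavya ∩ Omar ∩ Elena ∩ Vera: 12:30-14:00, 16:00-17:30.
Those are the intersection windows.
The longest is 12:30-14:00 at 90 minutes.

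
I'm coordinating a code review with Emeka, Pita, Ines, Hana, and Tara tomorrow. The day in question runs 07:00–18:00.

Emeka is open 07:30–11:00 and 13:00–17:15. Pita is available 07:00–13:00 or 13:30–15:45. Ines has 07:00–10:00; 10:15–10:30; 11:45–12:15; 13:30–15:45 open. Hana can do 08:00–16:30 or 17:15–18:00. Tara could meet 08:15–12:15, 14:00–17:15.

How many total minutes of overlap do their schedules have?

Emeka ∩ Pita: 07:30-11:00, 13:30-15:45.
Emeka ∩ Pita ∩ Ines: 07:30-10:00, 10:15-10:30, 13:30-15:45.
Emeka ∩ Pita ∩ Ines ∩ Hana: 08:00-10:00, 10:15-10:30, 13:30-15:45.
Emeka ∩ Pita ∩ Ines ∩ Hana ∩ Tara: 08:15-10:00, 10:15-10:30, 14:00-15:45.
Summing the common windows: 105 + 15 + 105 = 225 minutes.

225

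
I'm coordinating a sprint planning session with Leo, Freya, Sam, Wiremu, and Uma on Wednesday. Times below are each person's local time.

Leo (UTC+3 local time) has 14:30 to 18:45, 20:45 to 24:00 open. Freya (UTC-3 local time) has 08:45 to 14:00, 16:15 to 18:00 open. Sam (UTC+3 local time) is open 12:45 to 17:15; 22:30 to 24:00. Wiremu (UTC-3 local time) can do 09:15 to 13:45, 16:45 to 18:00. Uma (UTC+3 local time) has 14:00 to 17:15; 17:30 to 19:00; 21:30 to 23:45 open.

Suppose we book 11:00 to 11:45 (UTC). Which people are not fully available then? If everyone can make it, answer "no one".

Freya, Leo, Wiremu

Leo in UTC: 11:30-15:45, 17:45-21:00 (subtract 3h to convert from UTC+3).
Freya in UTC: 11:45-17:00, 19:15-21:00 (add 3h to convert from UTC-3).
Sam in UTC: 09:45-14:15, 19:30-21:00 (subtract 3h to convert from UTC+3).
Wiremu in UTC: 12:15-16:45, 19:45-21:00 (add 3h to convert from UTC-3).
Uma in UTC: 11:00-14:15, 14:30-16:00, 18:30-20:45 (subtract 3h to convert from UTC+3).
Leo: not fully free for 11:00-11:45. Freya: not fully free for 11:00-11:45. Sam: free for 11:00-11:45. Wiremu: not fully free for 11:00-11:45. Uma: free for 11:00-11:45.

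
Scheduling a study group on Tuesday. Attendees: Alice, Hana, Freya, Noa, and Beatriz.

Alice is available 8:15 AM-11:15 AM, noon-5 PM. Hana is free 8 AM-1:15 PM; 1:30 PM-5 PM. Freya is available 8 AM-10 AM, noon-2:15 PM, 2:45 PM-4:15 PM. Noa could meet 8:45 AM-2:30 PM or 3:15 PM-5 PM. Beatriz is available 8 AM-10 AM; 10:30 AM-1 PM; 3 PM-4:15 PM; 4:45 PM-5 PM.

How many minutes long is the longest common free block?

Alice ∩ Hana: 08:15-11:15, 12:00-13:15, 13:30-17:00.
Alice ∩ Hana ∩ Freya: 08:15-10:00, 12:00-13:15, 13:30-14:15, 14:45-16:15.
Alice ∩ Hana ∩ Freya ∩ Noa: 08:45-10:00, 12:00-13:15, 13:30-14:15, 15:15-16:15.
Alice ∩ Hana ∩ Freya ∩ Noa ∩ Beatriz: 08:45-10:00, 12:00-13:00, 15:15-16:15.
Those are the intersection windows.
The longest is 08:45-10:00 at 75 minutes.

75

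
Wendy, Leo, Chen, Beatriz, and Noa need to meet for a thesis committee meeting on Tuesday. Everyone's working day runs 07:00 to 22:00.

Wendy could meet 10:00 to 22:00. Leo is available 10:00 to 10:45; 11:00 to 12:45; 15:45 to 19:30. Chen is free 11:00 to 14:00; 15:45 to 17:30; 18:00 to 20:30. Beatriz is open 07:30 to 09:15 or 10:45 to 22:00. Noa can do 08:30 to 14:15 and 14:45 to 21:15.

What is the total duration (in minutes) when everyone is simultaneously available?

Wendy ∩ Leo: 10:00-10:45, 11:00-12:45, 15:45-19:30.
Wendy ∩ Leo ∩ Chen: 11:00-12:45, 15:45-17:30, 18:00-19:30.
Wendy ∩ Leo ∩ Chen ∩ Beatriz: 11:00-12:45, 15:45-17:30, 18:00-19:30.
Wendy ∩ Leo ∩ Chen ∩ Beatriz ∩ Noa: 11:00-12:45, 15:45-17:30, 18:00-19:30.
Those are the intersection windows.
Summing the common windows: 105 + 105 + 90 = 300 minutes.

300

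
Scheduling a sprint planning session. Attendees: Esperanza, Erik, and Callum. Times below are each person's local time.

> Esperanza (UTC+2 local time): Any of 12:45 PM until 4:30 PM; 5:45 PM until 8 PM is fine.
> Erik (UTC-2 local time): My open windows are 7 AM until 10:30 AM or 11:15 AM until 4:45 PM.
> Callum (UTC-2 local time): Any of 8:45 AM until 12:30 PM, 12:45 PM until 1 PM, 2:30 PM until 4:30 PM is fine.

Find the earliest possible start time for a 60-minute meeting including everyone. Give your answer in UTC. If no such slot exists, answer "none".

Esperanza in UTC: 10:45-14:30, 15:45-18:00 (subtract 2h to convert from UTC+2).
Erik in UTC: 09:00-12:30, 13:15-18:45 (add 2h to convert from UTC-2).
Callum in UTC: 10:45-14:30, 14:45-15:00, 16:30-18:30 (add 2h to convert from UTC-2).
Esperanza ∩ Erik: 10:45-12:30, 13:15-14:30, 15:45-18:00.
Esperanza ∩ Erik ∩ Callum: 10:45-12:30, 13:15-14:30, 16:30-18:00.
Those are the intersection windows.
The first common window of at least 60 minutes is 10:45-12:30, so the earliest start is 10:45.

10:45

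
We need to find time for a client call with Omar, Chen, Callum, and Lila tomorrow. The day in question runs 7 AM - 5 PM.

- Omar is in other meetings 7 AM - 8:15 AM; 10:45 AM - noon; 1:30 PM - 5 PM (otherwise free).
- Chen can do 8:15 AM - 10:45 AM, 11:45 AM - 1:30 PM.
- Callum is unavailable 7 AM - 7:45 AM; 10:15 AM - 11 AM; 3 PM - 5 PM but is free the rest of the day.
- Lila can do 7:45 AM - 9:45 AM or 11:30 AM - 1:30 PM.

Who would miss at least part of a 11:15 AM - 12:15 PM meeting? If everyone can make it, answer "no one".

Omar free: 08:15-10:45, 12:00-13:30 (invert busy blocks within the working day).
Chen free: 08:15-10:45, 11:45-13:30.
Callum free: 07:45-10:15, 11:00-15:00 (invert busy blocks within the working day).
Lila free: 07:45-09:45, 11:30-13:30.
Omar: not fully free for 11:15-12:15. Chen: not fully free for 11:15-12:15. Callum: free for 11:15-12:15. Lila: not fully free for 11:15-12:15.

Chen, Lila, Omar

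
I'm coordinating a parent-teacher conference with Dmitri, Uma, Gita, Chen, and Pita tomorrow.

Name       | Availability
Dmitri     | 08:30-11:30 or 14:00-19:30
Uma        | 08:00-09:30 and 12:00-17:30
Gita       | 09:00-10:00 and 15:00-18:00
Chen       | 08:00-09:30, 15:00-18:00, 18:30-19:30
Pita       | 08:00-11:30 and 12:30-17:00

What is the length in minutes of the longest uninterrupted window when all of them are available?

Dmitri ∩ Uma: 08:30-09:30, 14:00-17:30.
Dmitri ∩ Uma ∩ Gita: 09:00-09:30, 15:00-17:30.
Dmitri ∩ Uma ∩ Gita ∩ Chen: 09:00-09:30, 15:00-17:30.
Dmitri ∩ Uma ∩ Gita ∩ Chen ∩ Pita: 09:00-09:30, 15:00-17:00.
So the common availability across everyone is 09:00-09:30, 15:00-17:00.
The longest is 15:00-17:00 at 120 minutes.

120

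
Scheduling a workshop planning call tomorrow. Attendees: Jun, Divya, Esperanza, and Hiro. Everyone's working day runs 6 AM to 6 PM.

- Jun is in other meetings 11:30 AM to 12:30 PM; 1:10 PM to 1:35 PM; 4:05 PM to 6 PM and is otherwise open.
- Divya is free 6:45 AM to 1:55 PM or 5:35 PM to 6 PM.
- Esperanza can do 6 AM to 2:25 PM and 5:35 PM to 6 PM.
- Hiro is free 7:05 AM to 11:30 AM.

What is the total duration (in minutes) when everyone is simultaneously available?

Jun free: 06:00-11:30, 12:30-13:10, 13:35-16:05 (invert busy blocks within the working day).
Divya free: 06:45-13:55, 17:35-18:00.
Esperanza free: 06:00-14:25, 17:35-18:00.
Hiro free: 07:05-11:30.
Jun ∩ Divya: 06:45-11:30, 12:30-13:10, 13:35-13:55.
Jun ∩ Divya ∩ Esperanza: 06:45-11:30, 12:30-13:10, 13:35-13:55.
Jun ∩ Divya ∩ Esperanza ∩ Hiro: 07:05-11:30.
So the common availability across everyone is 07:05-11:30.
That's a single block of 265 minutes.

265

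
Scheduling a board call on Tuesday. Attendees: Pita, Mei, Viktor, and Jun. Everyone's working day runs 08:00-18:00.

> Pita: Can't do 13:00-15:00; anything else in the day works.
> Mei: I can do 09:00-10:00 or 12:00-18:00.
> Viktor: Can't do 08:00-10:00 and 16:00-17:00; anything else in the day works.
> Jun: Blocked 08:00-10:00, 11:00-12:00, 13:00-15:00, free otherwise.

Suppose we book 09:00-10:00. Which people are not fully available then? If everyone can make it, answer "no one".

Jun, Viktor

Pita free: 08:00-13:00, 15:00-18:00 (invert busy blocks within the working day).
Mei free: 09:00-10:00, 12:00-18:00.
Viktor free: 10:00-16:00, 17:00-18:00 (invert busy blocks within the working day).
Jun free: 10:00-11:00, 12:00-13:00, 15:00-18:00 (invert busy blocks within the working day).
Pita: free for 09:00-10:00. Mei: free for 09:00-10:00. Viktor: not fully free for 09:00-10:00. Jun: not fully free for 09:00-10:00.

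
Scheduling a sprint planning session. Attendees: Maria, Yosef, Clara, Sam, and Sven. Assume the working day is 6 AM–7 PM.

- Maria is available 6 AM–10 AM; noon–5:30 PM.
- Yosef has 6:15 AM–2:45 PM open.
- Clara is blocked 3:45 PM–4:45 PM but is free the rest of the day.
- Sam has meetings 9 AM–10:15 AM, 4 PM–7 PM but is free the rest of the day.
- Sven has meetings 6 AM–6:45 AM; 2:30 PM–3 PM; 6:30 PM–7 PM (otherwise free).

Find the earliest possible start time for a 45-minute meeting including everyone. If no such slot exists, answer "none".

Maria free: 06:00-10:00, 12:00-17:30.
Yosef free: 06:15-14:45.
Clara free: 06:00-15:45, 16:45-19:00 (invert busy blocks within the working day).
Sam free: 06:00-09:00, 10:15-16:00 (invert busy blocks within the working day).
Sven free: 06:45-14:30, 15:00-18:30 (invert busy blocks within the working day).
Maria ∩ Yosef: 06:15-10:00, 12:00-14:45.
Maria ∩ Yosef ∩ Clara: 06:15-10:00, 12:00-14:45.
Maria ∩ Yosef ∩ Clara ∩ Sam: 06:15-09:00, 12:00-14:45.
Maria ∩ Yosef ∩ Clara ∩ Sam ∩ Sven: 06:45-09:00, 12:00-14:30.
So the common availability across everyone is 06:45-09:00, 12:00-14:30.
The first common window of at least 45 minutes is 06:45-09:00, so the earliest start is 06:45.

06:45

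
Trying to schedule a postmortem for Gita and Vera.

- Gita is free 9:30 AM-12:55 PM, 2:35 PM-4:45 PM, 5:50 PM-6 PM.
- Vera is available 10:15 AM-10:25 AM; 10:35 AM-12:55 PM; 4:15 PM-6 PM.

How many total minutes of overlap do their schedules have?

190

Gita ∩ Vera: 10:15-10:25, 10:35-12:55, 16:15-16:45, 17:50-18:00.
Summing the common windows: 10 + 140 + 30 + 10 = 190 minutes.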